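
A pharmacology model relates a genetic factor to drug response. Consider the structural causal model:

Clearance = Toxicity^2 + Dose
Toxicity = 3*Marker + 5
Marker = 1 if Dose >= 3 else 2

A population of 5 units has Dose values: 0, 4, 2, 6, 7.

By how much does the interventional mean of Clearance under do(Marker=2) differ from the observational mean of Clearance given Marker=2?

Under do(Marker=2), Marker's equation is replaced by Marker=2 for every unit. Per-unit Clearance: 121, 125, 123, 127, 128. Mean = 124.8.
Observing Marker=2 restricts to units where Marker's equation naturally yields 2: Dose ∈ {0, 2}. In that subpopulation Clearance = 121, 123, mean 122.
Difference = 124.8 − 122 = 2.8.

2.8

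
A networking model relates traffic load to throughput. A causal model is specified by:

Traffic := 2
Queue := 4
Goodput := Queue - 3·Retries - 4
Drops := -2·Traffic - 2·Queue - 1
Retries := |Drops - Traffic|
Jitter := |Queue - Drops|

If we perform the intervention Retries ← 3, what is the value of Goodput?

-9

Under do(Retries=3), the mechanism Retries := |Drops - Traffic| is discarded; Retries is fixed at 3.
Goodput = Queue - 3·Retries - 4  [with Queue=4, Retries=3]  = -9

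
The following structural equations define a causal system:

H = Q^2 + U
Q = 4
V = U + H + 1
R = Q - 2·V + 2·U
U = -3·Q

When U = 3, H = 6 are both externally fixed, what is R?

Under do(U = 3, H = 6), each intervened variable's structural equation is replaced by its fixed value.
V = U + H + 1  [with U=3, H=6]  = 10
R = Q - 2·V + 2·U  [with Q=4, V=10, U=3]  = -10

-10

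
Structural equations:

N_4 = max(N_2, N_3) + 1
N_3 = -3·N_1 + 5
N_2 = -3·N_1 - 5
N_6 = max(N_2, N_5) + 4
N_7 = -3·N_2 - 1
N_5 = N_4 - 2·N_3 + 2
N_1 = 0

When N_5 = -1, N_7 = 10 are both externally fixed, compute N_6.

Under do(N_5 = -1, N_7 = 10), each intervened variable's structural equation is replaced by its fixed value.
N_2 = -3·N_1 - 5  [with N_1=0]  = -5
N_6 = max(N_2, N_5) + 4  [with N_2=-5, N_5=-1]  = 3

3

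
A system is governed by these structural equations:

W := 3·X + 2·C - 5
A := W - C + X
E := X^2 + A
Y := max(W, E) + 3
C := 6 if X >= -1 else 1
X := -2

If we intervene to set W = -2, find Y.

The intervention breaks the incoming arrows to W: W := 3·X + 2·C - 5 no longer applies, and W = -2.
C = 6 if X >= -1 else 1  [with X=-2]  = 1
A = W - C + X  [with W=-2, C=1, X=-2]  = -5
E = X^2 + A  [with X=-2, A=-5]  = -1
Y = max(W, E) + 3  [with W=-2, E=-1]  = 2

2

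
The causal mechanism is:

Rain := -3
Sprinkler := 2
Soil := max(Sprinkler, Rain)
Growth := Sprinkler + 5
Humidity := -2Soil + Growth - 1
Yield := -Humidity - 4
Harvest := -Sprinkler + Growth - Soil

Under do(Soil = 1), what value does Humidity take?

do(Soil=1) replaces the equation Soil := max(Sprinkler, Rain) with the constant Soil = 1.
Growth = Sprinkler + 5  [with Sprinkler=2]  = 7
Humidity = -2Soil + Growth - 1  [with Soil=1, Growth=7]  = 4

4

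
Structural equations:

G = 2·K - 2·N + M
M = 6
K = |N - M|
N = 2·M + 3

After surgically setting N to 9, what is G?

Under do(N=9), the mechanism N = 2·M + 3 is discarded; N is fixed at 9.
K = |N - M|  [with N=9, M=6]  = 3
G = 2·K - 2·N + M  [with K=3, N=9, M=6]  = -6

-6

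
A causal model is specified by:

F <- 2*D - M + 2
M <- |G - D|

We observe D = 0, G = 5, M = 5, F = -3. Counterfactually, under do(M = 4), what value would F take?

The intervention breaks the incoming arrows to M: M <- |G - D| no longer applies, and M = 4.
F = 2*D - M + 2  [with D=0, M=4]  = -2

-2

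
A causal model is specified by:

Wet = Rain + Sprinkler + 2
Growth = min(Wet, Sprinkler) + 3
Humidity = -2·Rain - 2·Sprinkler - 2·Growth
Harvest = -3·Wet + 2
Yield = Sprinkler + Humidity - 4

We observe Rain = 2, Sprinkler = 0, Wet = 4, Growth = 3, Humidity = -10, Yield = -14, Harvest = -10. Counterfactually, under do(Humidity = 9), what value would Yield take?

The intervention breaks the incoming arrows to Humidity: Humidity = -2·Rain - 2·Sprinkler - 2·Growth no longer applies, and Humidity = 9.
Yield = Sprinkler + Humidity - 4  [with Sprinkler=0, Humidity=9]  = 5

5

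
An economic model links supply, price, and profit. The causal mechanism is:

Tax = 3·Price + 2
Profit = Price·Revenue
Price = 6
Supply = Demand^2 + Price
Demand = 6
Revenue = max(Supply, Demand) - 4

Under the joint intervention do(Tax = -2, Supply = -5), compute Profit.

12

The joint intervention fixes Tax = -2, Supply = -5, removing each variable's own equation.
Revenue = max(Supply, Demand) - 4  [with Supply=-5, Demand=6]  = 2
Profit = Price·Revenue  [with Price=6, Revenue=2]  = 12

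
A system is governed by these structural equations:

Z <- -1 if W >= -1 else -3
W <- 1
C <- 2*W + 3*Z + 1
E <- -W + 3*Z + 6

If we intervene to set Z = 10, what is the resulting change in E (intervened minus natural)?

Under do(Z=10), the mechanism Z <- -1 if W >= -1 else -3 is discarded; Z is fixed at 10.
E = -W + 3*Z + 6  [with W=1, Z=10]  = 35
Without intervention: Z = -1 if W >= -1 else -3  [with W=1]  = -1; E = -W + 3*Z + 6  [with W=1, Z=-1]  = 2.
Change = 35 − 2 = 33.

33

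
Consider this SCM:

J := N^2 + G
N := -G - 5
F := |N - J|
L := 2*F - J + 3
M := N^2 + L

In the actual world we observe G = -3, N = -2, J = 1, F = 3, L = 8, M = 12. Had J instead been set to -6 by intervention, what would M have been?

The intervention breaks the incoming arrows to J: J := N^2 + G no longer applies, and J = -6.
N = -G - 5  [with G=-3]  = -2
F = |N - J|  [with N=-2, J=-6]  = 4
L = 2*F - J + 3  [with F=4, J=-6]  = 17
M = N^2 + L  [with N=-2, L=17]  = 21

21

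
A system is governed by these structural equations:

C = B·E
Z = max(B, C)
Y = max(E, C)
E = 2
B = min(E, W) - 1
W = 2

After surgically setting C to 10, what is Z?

10

Intervening sets C = 10 and removes its equation (C = B·E).
B = min(E, W) - 1  [with E=2, W=2]  = 1
Z = max(B, C)  [with B=1, C=10]  = 10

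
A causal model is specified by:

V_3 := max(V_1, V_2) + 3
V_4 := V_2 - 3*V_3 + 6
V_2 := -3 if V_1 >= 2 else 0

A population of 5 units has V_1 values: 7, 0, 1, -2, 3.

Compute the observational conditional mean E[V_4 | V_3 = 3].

E[V_4|V_3=3] averages over only the 2 units with V_3=3 (V_1 = 0, -2): V_4 = -3, -3, mean -3.

-3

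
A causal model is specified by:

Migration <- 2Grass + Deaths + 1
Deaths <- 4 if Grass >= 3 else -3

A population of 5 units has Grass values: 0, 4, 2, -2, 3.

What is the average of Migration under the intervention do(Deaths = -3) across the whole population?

0.8

Under do(Deaths=-3), Deaths's equation is replaced by Deaths=-3 for every unit. Per-unit Migration: -2, 6, 2, -6, 4. Mean = 0.8.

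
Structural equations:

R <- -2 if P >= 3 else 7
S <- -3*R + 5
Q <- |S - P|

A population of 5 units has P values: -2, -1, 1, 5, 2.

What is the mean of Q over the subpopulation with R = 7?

E[Q|R=7] averages over only the 4 units with R=7 (P = -2, -1, 1, 2): Q = 14, 15, 17, 18, mean 16.

16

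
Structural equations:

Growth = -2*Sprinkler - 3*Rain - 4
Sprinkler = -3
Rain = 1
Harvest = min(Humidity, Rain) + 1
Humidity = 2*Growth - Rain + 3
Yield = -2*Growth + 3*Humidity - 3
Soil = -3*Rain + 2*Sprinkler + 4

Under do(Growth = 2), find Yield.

Under do(Growth=2), the mechanism Growth = -2*Sprinkler - 3*Rain - 4 is discarded; Growth is fixed at 2.
Humidity = 2*Growth - Rain + 3  [with Growth=2, Rain=1]  = 6
Yield = -2*Growth + 3*Humidity - 3  [with Growth=2, Humidity=6]  = 11

11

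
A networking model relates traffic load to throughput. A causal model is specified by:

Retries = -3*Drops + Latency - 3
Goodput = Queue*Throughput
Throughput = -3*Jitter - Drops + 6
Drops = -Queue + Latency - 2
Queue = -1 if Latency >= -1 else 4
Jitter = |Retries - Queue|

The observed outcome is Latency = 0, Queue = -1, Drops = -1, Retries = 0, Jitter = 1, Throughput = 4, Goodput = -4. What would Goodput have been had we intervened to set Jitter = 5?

8

Under do(Jitter=5), the mechanism Jitter = |Retries - Queue| is discarded; Jitter is fixed at 5.
Queue = -1 if Latency >= -1 else 4  [with Latency=0]  = -1
Drops = -Queue + Latency - 2  [with Queue=-1, Latency=0]  = -1
Throughput = -3*Jitter - Drops + 6  [with Jitter=5, Drops=-1]  = -8
Goodput = Queue*Throughput  [with Queue=-1, Throughput=-8]  = 8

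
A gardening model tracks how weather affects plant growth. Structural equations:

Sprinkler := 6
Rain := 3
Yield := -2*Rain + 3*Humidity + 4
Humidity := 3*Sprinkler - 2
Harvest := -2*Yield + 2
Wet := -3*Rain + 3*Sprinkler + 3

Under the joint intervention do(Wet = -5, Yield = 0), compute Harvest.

Setting Wet = -5, Yield = 0 by intervention discards those variables' equations.
Harvest = -2*Yield + 2  [with Yield=0]  = 2

2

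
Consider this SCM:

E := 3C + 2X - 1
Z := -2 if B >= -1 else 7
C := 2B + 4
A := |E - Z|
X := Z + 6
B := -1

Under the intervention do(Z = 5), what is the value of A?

22

Under do(Z=5), the mechanism Z := -2 if B >= -1 else 7 is discarded; Z is fixed at 5.
X = Z + 6  [with Z=5]  = 11
C = 2B + 4  [with B=-1]  = 2
E = 3C + 2X - 1  [with C=2, X=11]  = 27
A = |E - Z|  [with E=27, Z=5]  = 22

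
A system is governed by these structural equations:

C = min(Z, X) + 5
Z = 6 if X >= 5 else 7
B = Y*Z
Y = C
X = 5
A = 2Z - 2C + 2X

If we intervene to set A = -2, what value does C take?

do(A=-2) replaces the equation A = 2Z - 2C + 2X with the constant A = -2.
C is not downstream of the intervention, so its value is determined by the original equations.
Z = 6 if X >= 5 else 7  [with X=5]  = 6
C = min(Z, X) + 5  [with Z=6, X=5]  = 10

10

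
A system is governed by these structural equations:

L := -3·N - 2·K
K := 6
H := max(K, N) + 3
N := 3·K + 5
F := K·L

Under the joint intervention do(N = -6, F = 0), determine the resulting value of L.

6

The joint intervention fixes N = -6, F = 0, removing each variable's own equation.
L = -3·N - 2·K  [with N=-6, K=6]  = 6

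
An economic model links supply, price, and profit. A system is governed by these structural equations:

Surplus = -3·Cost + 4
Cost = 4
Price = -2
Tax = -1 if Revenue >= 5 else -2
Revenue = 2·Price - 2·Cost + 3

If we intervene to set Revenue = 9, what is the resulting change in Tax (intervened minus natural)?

1

The intervention breaks the incoming arrows to Revenue: Revenue = 2·Price - 2·Cost + 3 no longer applies, and Revenue = 9.
Tax = -1 if Revenue >= 5 else -2  [with Revenue=9]  = -1
Without intervention: Revenue = 2·Price - 2·Cost + 3  [with Price=-2, Cost=4]  = -9; Tax = -1 if Revenue >= 5 else -2  [with Revenue=-9]  = -2.
Change = -1 − (-2) = 1.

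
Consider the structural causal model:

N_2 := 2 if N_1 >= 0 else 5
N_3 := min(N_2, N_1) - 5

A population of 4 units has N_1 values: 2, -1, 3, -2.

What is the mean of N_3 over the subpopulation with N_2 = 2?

-3

E[N_3|N_2=2] averages over only the 2 units with N_2=2 (N_1 = 2, 3): N_3 = -3, -3, mean -3.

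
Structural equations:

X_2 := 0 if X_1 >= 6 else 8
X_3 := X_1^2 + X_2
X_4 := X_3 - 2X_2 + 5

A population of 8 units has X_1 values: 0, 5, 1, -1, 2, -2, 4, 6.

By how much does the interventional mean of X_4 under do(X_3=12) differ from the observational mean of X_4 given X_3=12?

do(X_3=12) breaks X_3's dependence on X_1. With X_3=12 fixed, X_4 across the units is 1, 1, 1, 1, 1, 1, 1, 17, mean 3.
Observing X_3=12 restricts to units where X_3's equation naturally yields 12: X_1 ∈ {2, -2}. In that subpopulation X_4 = 1, 1, mean 1.
Difference = 3 − 1 = 2.

2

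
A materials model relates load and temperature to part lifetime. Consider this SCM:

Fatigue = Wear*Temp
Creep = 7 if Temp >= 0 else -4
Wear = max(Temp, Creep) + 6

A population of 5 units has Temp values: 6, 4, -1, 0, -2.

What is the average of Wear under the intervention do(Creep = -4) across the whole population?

7.4

do(Creep=-4) breaks Creep's dependence on Temp. With Creep=-4 fixed, Wear across the units is 12, 10, 5, 6, 4, mean 7.4.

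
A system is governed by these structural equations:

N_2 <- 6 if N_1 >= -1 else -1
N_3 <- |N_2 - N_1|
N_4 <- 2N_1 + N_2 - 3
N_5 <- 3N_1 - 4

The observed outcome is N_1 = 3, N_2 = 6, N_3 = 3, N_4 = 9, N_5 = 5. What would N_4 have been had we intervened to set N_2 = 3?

Under do(N_2=3), the mechanism N_2 <- 6 if N_1 >= -1 else -1 is discarded; N_2 is fixed at 3.
N_4 = 2N_1 + N_2 - 3  [with N_1=3, N_2=3]  = 6

6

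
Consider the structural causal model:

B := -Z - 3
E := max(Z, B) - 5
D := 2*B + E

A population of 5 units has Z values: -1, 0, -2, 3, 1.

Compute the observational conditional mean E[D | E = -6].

-9

Conditioning on E=-6 selects the 2 unit(s) with Z ∈ {-1, -2}. Their D values: -10, -8. Mean = -9.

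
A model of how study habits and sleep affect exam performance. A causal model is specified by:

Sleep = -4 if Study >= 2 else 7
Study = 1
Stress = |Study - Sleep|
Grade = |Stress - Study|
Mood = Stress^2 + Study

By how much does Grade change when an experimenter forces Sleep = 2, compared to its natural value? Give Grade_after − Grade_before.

-5

do(Sleep=2) replaces the equation Sleep = -4 if Study >= 2 else 7 with the constant Sleep = 2.
Stress = |Study - Sleep|  [with Study=1, Sleep=2]  = 1
Grade = |Stress - Study|  [with Stress=1, Study=1]  = 0
Without intervention: Sleep = -4 if Study >= 2 else 7  [with Study=1]  = 7; Stress = |Study - Sleep|  [with Study=1, Sleep=7]  = 6; Grade = |Stress - Study|  [with Stress=6, Study=1]  = 5.
Change = 0 − 5 = -5.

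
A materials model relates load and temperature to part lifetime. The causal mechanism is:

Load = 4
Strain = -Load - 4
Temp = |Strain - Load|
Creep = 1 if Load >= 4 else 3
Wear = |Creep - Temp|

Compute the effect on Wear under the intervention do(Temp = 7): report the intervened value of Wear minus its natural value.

do(Temp=7) replaces the equation Temp = |Strain - Load| with the constant Temp = 7.
Creep = 1 if Load >= 4 else 3  [with Load=4]  = 1
Wear = |Creep - Temp|  [with Creep=1, Temp=7]  = 6
Without intervention: Strain = -Load - 4  [with Load=4]  = -8; Temp = |Strain - Load|  [with Strain=-8, Load=4]  = 12; Creep = 1 if Load >= 4 else 3  [with Load=4]  = 1; Wear = |Creep - Temp|  [with Creep=1, Temp=12]  = 11.
Change = 6 − 11 = -5.

-5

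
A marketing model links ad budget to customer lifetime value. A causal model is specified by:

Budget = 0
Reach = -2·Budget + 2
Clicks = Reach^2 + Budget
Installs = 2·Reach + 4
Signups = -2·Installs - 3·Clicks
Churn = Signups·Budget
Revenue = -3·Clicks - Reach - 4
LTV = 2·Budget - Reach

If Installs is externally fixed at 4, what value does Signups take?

-20

Intervening sets Installs = 4 and removes its equation (Installs = 2·Reach + 4).
Reach = -2·Budget + 2  [with Budget=0]  = 2
Clicks = Reach^2 + Budget  [with Reach=2, Budget=0]  = 4
Signups = -2·Installs - 3·Clicks  [with Installs=4, Clicks=4]  = -20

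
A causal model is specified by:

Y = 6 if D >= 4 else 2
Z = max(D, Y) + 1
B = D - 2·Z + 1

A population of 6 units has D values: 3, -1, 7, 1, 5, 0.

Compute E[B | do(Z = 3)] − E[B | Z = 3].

2.5

Every unit gets Z=3 under the intervention. B values become -2, -6, 2, -4, 0, -5; E[B|do(Z=3)] = -2.5.
Observing Z=3 restricts to units where Z's equation naturally yields 3: D ∈ {-1, 1, 0}. In that subpopulation B = -6, -4, -5, mean -5.
Difference = -2.5 − (-5) = 2.5.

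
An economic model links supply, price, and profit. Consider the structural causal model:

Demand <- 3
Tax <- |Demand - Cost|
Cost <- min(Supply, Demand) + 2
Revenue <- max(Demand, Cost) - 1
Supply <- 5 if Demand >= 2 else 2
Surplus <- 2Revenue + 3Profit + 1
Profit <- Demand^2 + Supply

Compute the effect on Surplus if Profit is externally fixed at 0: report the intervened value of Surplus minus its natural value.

-42

Intervening sets Profit = 0 and removes its equation (Profit <- Demand^2 + Supply).
Supply = 5 if Demand >= 2 else 2  [with Demand=3]  = 5
Cost = min(Supply, Demand) + 2  [with Supply=5, Demand=3]  = 5
Revenue = max(Demand, Cost) - 1  [with Demand=3, Cost=5]  = 4
Surplus = 2Revenue + 3Profit + 1  [with Revenue=4, Profit=0]  = 9
Without intervention: Supply = 5 if Demand >= 2 else 2  [with Demand=3]  = 5; Cost = min(Supply, Demand) + 2  [with Supply=5, Demand=3]  = 5; Revenue = max(Demand, Cost) - 1  [with Demand=3, Cost=5]  = 4; Profit = Demand^2 + Supply  [with Demand=3, Supply=5]  = 14; Surplus = 2Revenue + 3Profit + 1  [with Revenue=4, Profit=14]  = 51.
Change = 9 − 51 = -42.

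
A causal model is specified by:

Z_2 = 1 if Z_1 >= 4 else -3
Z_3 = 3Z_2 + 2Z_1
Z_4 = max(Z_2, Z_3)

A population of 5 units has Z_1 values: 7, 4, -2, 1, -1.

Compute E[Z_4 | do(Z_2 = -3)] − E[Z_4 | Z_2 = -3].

2

Under do(Z_2=-3), Z_2's equation is replaced by Z_2=-3 for every unit. Per-unit Z_4: 5, -1, -3, -3, -3. Mean = -1.
Observing Z_2=-3 restricts to units where Z_2's equation naturally yields -3: Z_1 ∈ {-2, 1, -1}. In that subpopulation Z_4 = -3, -3, -3, mean -3.
Difference = -1 − (-3) = 2.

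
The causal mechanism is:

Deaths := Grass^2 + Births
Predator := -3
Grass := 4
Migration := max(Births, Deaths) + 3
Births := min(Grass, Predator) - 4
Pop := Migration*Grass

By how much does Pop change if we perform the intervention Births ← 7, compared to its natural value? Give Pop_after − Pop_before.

The intervention breaks the incoming arrows to Births: Births := min(Grass, Predator) - 4 no longer applies, and Births = 7.
Deaths = Grass^2 + Births  [with Grass=4, Births=7]  = 23
Migration = max(Births, Deaths) + 3  [with Births=7, Deaths=23]  = 26
Pop = Migration*Grass  [with Migration=26, Grass=4]  = 104
Without intervention: Births = min(Grass, Predator) - 4  [with Grass=4, Predator=-3]  = -7; Deaths = Grass^2 + Births  [with Grass=4, Births=-7]  = 9; Migration = max(Births, Deaths) + 3  [with Births=-7, Deaths=9]  = 12; Pop = Migration*Grass  [with Migration=12, Grass=4]  = 48.
Change = 104 − 48 = 56.

56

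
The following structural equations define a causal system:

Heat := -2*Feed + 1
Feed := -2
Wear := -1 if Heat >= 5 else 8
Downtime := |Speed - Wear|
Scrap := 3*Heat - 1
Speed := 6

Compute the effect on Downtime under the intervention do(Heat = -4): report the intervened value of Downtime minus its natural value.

-5

The intervention breaks the incoming arrows to Heat: Heat := -2*Feed + 1 no longer applies, and Heat = -4.
Wear = -1 if Heat >= 5 else 8  [with Heat=-4]  = 8
Downtime = |Speed - Wear|  [with Speed=6, Wear=8]  = 2
Without intervention: Heat = -2*Feed + 1  [with Feed=-2]  = 5; Wear = -1 if Heat >= 5 else 8  [with Heat=5]  = -1; Downtime = |Speed - Wear|  [with Speed=6, Wear=-1]  = 7.
Change = 2 − 7 = -5.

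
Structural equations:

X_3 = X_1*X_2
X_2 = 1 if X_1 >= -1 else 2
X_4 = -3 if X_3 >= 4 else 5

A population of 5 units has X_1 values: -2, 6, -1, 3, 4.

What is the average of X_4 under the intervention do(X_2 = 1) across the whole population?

Under do(X_2=1), X_2's equation is replaced by X_2=1 for every unit. Per-unit X_4: 5, -3, 5, 5, -3. Mean = 1.8.

1.8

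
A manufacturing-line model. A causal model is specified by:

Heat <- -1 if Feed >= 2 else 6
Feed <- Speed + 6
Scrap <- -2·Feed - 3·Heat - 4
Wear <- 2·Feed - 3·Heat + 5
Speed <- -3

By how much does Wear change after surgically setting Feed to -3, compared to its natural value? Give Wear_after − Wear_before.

Under do(Feed=-3), the mechanism Feed <- Speed + 6 is discarded; Feed is fixed at -3.
Heat = -1 if Feed >= 2 else 6  [with Feed=-3]  = 6
Wear = 2·Feed - 3·Heat + 5  [with Feed=-3, Heat=6]  = -19
Without intervention: Feed = Speed + 6  [with Speed=-3]  = 3; Heat = -1 if Feed >= 2 else 6  [with Feed=3]  = -1; Wear = 2·Feed - 3·Heat + 5  [with Feed=3, Heat=-1]  = 14.
Change = -19 − 14 = -33.

-33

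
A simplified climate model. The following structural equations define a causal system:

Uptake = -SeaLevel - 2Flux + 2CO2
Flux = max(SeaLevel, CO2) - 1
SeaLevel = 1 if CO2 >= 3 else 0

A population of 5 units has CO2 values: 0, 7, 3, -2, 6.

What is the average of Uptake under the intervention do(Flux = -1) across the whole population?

The intervention sets Flux=-1 in all 5 units regardless of CO2. Recomputing Uptake per unit gives 2, 15, 7, -2, 13; average 7.

7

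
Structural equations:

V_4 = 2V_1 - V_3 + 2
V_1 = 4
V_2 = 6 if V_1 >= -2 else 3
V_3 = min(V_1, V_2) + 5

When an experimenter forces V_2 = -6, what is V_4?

11

Under do(V_2=-6), the mechanism V_2 = 6 if V_1 >= -2 else 3 is discarded; V_2 is fixed at -6.
V_3 = min(V_1, V_2) + 5  [with V_1=4, V_2=-6]  = -1
V_4 = 2V_1 - V_3 + 2  [with V_1=4, V_3=-1]  = 11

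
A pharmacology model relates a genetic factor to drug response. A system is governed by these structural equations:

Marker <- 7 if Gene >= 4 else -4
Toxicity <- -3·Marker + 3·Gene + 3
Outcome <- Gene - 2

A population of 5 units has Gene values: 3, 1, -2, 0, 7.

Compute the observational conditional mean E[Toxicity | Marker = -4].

16.5

E[Toxicity|Marker=-4] averages over only the 4 units with Marker=-4 (Gene = 3, 1, -2, 0): Toxicity = 24, 18, 9, 15, mean 16.5.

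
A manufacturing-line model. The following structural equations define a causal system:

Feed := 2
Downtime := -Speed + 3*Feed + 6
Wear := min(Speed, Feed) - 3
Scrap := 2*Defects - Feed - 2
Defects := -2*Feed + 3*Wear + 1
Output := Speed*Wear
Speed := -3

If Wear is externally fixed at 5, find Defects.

12

The intervention breaks the incoming arrows to Wear: Wear := min(Speed, Feed) - 3 no longer applies, and Wear = 5.
Defects = -2*Feed + 3*Wear + 1  [with Feed=2, Wear=5]  = 12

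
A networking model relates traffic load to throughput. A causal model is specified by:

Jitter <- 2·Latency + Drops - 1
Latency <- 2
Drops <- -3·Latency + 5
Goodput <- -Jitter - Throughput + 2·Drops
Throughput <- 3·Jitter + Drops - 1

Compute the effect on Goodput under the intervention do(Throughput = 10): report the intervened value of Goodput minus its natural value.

-6

Intervening sets Throughput = 10 and removes its equation (Throughput <- 3·Jitter + Drops - 1).
Drops = -3·Latency + 5  [with Latency=2]  = -1
Jitter = 2·Latency + Drops - 1  [with Latency=2, Drops=-1]  = 2
Goodput = -Jitter - Throughput + 2·Drops  [with Jitter=2, Throughput=10, Drops=-1]  = -14
Without intervention: Drops = -3·Latency + 5  [with Latency=2]  = -1; Jitter = 2·Latency + Drops - 1  [with Latency=2, Drops=-1]  = 2; Throughput = 3·Jitter + Drops - 1  [with Jitter=2, Drops=-1]  = 4; Goodput = -Jitter - Throughput + 2·Drops  [with Jitter=2, Throughput=4, Drops=-1]  = -8.
Change = -14 − (-8) = -6.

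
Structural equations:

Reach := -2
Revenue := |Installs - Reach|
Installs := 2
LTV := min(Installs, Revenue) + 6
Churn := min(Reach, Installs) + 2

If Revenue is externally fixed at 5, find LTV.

Intervening sets Revenue = 5 and removes its equation (Revenue := |Installs - Reach|).
LTV = min(Installs, Revenue) + 6  [with Installs=2, Revenue=5]  = 8

8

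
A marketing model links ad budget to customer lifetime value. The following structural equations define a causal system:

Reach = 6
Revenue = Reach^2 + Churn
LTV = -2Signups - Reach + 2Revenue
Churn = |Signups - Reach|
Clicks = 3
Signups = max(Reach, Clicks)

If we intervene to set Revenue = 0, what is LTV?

-18

The intervention breaks the incoming arrows to Revenue: Revenue = Reach^2 + Churn no longer applies, and Revenue = 0.
Signups = max(Reach, Clicks)  [with Reach=6, Clicks=3]  = 6
LTV = -2Signups - Reach + 2Revenue  [with Signups=6, Reach=6, Revenue=0]  = -18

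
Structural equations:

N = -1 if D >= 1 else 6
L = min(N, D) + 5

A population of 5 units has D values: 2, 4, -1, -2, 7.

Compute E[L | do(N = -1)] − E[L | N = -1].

Every unit gets N=-1 under the intervention. L values become 4, 4, 4, 3, 4; E[L|do(N=-1)] = 3.8.
Observing N=-1 restricts to units where N's equation naturally yields -1: D ∈ {2, 4, 7}. In that subpopulation L = 4, 4, 4, mean 4.
Difference = 3.8 − 4 = -0.2.

-0.2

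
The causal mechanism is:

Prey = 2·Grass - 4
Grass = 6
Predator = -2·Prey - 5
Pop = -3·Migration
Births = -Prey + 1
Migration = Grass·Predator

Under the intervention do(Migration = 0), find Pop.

The intervention breaks the incoming arrows to Migration: Migration = Grass·Predator no longer applies, and Migration = 0.
Pop = -3·Migration  [with Migration=0]  = 0

0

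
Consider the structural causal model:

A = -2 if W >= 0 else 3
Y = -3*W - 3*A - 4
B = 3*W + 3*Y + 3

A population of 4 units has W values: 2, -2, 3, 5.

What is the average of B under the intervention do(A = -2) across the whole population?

The intervention sets A=-2 in all 4 units regardless of W. Recomputing B per unit gives -3, 21, -9, -21; average -3.

-3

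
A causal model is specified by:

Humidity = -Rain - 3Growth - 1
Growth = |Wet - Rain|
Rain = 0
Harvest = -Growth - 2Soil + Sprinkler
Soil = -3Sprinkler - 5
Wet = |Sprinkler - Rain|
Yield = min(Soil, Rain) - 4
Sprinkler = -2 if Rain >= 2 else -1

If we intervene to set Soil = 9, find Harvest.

The intervention breaks the incoming arrows to Soil: Soil = -3Sprinkler - 5 no longer applies, and Soil = 9.
Sprinkler = -2 if Rain >= 2 else -1  [with Rain=0]  = -1
Wet = |Sprinkler - Rain|  [with Sprinkler=-1, Rain=0]  = 1
Growth = |Wet - Rain|  [with Wet=1, Rain=0]  = 1
Harvest = -Growth - 2Soil + Sprinkler  [with Growth=1, Soil=9, Sprinkler=-1]  = -20

-20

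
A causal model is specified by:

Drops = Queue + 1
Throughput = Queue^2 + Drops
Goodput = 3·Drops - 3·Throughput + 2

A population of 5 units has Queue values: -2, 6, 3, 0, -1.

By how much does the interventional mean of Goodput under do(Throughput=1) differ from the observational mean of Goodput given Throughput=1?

Every unit gets Throughput=1 under the intervention. Goodput values become -4, 20, 11, 2, -1; E[Goodput|do(Throughput=1)] = 5.6.
E[Goodput|Throughput=1] averages over only the 2 units with Throughput=1 (Queue = 0, -1): Goodput = 2, -1, mean 0.5.
Difference = 5.6 − 0.5 = 5.1.

5.1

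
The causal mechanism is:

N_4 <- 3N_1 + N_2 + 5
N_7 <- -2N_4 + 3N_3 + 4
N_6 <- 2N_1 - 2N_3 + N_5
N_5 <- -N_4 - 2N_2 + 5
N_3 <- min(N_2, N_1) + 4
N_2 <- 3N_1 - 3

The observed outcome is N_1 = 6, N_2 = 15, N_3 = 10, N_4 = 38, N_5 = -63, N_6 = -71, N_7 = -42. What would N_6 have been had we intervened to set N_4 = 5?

-38

Under do(N_4=5), the mechanism N_4 <- 3N_1 + N_2 + 5 is discarded; N_4 is fixed at 5.
N_2 = 3N_1 - 3  [with N_1=6]  = 15
N_3 = min(N_2, N_1) + 4  [with N_2=15, N_1=6]  = 10
N_5 = -N_4 - 2N_2 + 5  [with N_4=5, N_2=15]  = -30
N_6 = 2N_1 - 2N_3 + N_5  [with N_1=6, N_3=10, N_5=-30]  = -38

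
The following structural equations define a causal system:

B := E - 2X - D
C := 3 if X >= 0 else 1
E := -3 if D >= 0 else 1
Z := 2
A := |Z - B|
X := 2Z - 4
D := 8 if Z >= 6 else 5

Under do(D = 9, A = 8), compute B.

The joint intervention fixes D = 9, A = 8, removing each variable's own equation.
X = 2Z - 4  [with Z=2]  = 0
E = -3 if D >= 0 else 1  [with D=9]  = -3
B = E - 2X - D  [with E=-3, X=0, D=9]  = -12

-12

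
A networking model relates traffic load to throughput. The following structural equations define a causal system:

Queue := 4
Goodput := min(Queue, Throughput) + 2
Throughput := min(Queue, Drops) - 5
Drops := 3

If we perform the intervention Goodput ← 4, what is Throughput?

-2

Under do(Goodput=4), the mechanism Goodput := min(Queue, Throughput) + 2 is discarded; Goodput is fixed at 4.
Since Throughput is not a descendant of the intervened variable, it is unaffected.
Throughput = min(Queue, Drops) - 5  [with Queue=4, Drops=3]  = -2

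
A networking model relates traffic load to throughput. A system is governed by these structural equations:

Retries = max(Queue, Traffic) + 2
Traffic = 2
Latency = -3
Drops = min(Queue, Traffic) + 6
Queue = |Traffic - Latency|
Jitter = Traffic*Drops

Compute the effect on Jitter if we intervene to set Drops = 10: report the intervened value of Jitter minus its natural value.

4

Under do(Drops=10), the mechanism Drops = min(Queue, Traffic) + 6 is discarded; Drops is fixed at 10.
Jitter = Traffic*Drops  [with Traffic=2, Drops=10]  = 20
Without intervention: Queue = |Traffic - Latency|  [with Traffic=2, Latency=-3]  = 5; Drops = min(Queue, Traffic) + 6  [with Queue=5, Traffic=2]  = 8; Jitter = Traffic*Drops  [with Traffic=2, Drops=8]  = 16.
Change = 20 − 16 = 4.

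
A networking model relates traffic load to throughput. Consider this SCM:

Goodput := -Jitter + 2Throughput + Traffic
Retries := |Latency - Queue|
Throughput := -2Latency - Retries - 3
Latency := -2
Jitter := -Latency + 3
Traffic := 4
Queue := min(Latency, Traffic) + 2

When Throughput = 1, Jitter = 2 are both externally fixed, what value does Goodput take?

Setting Throughput = 1, Jitter = 2 by intervention discards those variables' equations.
Goodput = -Jitter + 2Throughput + Traffic  [with Jitter=2, Throughput=1, Traffic=4]  = 4

4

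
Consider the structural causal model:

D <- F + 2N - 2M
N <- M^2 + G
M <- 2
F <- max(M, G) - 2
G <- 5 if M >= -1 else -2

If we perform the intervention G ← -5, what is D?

do(G=-5) replaces the equation G <- 5 if M >= -1 else -2 with the constant G = -5.
F = max(M, G) - 2  [with M=2, G=-5]  = 0
N = M^2 + G  [with M=2, G=-5]  = -1
D = F + 2N - 2M  [with F=0, N=-1, M=2]  = -6

-6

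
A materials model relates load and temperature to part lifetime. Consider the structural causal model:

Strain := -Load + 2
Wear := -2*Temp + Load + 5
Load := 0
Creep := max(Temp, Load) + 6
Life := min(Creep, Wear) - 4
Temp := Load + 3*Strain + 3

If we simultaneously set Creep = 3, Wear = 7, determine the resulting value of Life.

-1

The joint intervention fixes Creep = 3, Wear = 7, removing each variable's own equation.
Life = min(Creep, Wear) - 4  [with Creep=3, Wear=7]  = -1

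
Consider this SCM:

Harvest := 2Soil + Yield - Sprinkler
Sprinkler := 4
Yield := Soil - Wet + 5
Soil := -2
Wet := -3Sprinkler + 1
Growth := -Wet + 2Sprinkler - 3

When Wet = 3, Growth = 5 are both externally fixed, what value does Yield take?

Setting Wet = 3, Growth = 5 by intervention discards those variables' equations.
Yield = Soil - Wet + 5  [with Soil=-2, Wet=3]  = 0

0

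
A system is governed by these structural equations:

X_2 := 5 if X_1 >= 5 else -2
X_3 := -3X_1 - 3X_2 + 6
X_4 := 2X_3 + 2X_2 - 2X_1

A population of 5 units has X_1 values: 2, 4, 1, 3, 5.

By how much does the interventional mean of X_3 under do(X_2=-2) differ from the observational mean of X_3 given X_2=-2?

The intervention sets X_2=-2 in all 5 units regardless of X_1. Recomputing X_3 per unit gives 6, 0, 9, 3, -3; average 3.
Conditioning on X_2=-2 selects the 4 unit(s) with X_1 ∈ {2, 4, 1, 3}. Their X_3 values: 6, 0, 9, 3. Mean = 4.5.
Difference = 3 − 4.5 = -1.5.

-1.5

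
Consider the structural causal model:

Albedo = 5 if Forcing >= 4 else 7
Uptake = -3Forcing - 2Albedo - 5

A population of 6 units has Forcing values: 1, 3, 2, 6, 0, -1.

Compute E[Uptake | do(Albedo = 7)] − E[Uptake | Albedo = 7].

do(Albedo=7) breaks Albedo's dependence on Forcing. With Albedo=7 fixed, Uptake across the units is -22, -28, -25, -37, -19, -16, mean -24.5.
Conditioning on Albedo=7 selects the 5 unit(s) with Forcing ∈ {1, 3, 2, 0, -1}. Their Uptake values: -22, -28, -25, -19, -16. Mean = -22.
Difference = -24.5 − (-22) = -2.5.

-2.5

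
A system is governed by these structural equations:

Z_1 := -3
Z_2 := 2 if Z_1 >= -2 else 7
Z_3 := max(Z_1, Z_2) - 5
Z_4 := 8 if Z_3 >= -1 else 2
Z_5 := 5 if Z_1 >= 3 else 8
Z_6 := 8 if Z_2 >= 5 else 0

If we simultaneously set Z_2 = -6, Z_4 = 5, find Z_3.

The joint intervention fixes Z_2 = -6, Z_4 = 5, removing each variable's own equation.
Z_3 = max(Z_1, Z_2) - 5  [with Z_1=-3, Z_2=-6]  = -8

-8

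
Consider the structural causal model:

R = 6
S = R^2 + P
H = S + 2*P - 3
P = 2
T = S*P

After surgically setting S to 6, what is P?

2

Under do(S=6), the mechanism S = R^2 + P is discarded; S is fixed at 6.
Since P is not a descendant of the intervened variable, it is unaffected.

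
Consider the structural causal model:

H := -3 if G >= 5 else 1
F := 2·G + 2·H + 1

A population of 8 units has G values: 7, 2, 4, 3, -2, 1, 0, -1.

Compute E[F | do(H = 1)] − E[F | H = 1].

1.5

do(H=1) breaks H's dependence on G. With H=1 fixed, F across the units is 17, 7, 11, 9, -1, 5, 3, 1, mean 6.5.
Observing H=1 restricts to units where H's equation naturally yields 1: G ∈ {2, 4, 3, -2, 1, 0, -1}. In that subpopulation F = 7, 11, 9, -1, 5, 3, 1, mean 5.
Difference = 6.5 − 5 = 1.5.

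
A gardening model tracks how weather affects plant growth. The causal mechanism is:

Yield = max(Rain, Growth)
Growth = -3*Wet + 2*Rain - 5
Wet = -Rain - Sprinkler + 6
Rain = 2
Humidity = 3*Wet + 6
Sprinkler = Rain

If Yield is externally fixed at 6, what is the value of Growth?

do(Yield=6) replaces the equation Yield = max(Rain, Growth) with the constant Yield = 6.
No directed path runs from Yield to Growth, so Growth keeps its natural value.
Sprinkler = Rain  [with Rain=2]  = 2
Wet = -Rain - Sprinkler + 6  [with Rain=2, Sprinkler=2]  = 2
Growth = -3*Wet + 2*Rain - 5  [with Wet=2, Rain=2]  = -7

-7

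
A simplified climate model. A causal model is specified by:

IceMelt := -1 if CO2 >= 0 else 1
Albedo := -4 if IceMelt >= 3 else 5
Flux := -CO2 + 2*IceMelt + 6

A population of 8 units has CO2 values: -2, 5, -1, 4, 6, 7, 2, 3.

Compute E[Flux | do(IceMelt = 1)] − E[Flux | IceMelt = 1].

-4.5

do(IceMelt=1) breaks IceMelt's dependence on CO2. With IceMelt=1 fixed, Flux across the units is 10, 3, 9, 4, 2, 1, 6, 5, mean 5.
E[Flux|IceMelt=1] averages over only the 2 units with IceMelt=1 (CO2 = -2, -1): Flux = 10, 9, mean 9.5.
Difference = 5 − 9.5 = -4.5.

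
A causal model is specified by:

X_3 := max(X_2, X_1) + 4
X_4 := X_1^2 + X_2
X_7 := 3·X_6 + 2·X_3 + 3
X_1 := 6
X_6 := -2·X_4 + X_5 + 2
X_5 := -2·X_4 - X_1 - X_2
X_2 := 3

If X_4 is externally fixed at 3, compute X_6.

Under do(X_4=3), the mechanism X_4 := X_1^2 + X_2 is discarded; X_4 is fixed at 3.
X_5 = -2·X_4 - X_1 - X_2  [with X_4=3, X_1=6, X_2=3]  = -15
X_6 = -2·X_4 + X_5 + 2  [with X_4=3, X_5=-15]  = -19

-19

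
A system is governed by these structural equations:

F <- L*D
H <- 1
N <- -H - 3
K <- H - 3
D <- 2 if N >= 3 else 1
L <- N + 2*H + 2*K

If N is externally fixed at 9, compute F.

Under do(N=9), the mechanism N <- -H - 3 is discarded; N is fixed at 9.
K = H - 3  [with H=1]  = -2
L = N + 2*H + 2*K  [with N=9, H=1, K=-2]  = 7
D = 2 if N >= 3 else 1  [with N=9]  = 2
F = L*D  [with L=7, D=2]  = 14

14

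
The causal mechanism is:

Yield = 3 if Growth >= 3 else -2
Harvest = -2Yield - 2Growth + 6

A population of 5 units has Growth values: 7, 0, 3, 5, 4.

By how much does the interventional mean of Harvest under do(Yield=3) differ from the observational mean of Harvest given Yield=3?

1.9

The intervention sets Yield=3 in all 5 units regardless of Growth. Recomputing Harvest per unit gives -14, 0, -6, -10, -8; average -7.6.
Conditioning on Yield=3 selects the 4 unit(s) with Growth ∈ {7, 3, 5, 4}. Their Harvest values: -14, -6, -10, -8. Mean = -9.5.
Difference = -7.6 − (-9.5) = 1.9.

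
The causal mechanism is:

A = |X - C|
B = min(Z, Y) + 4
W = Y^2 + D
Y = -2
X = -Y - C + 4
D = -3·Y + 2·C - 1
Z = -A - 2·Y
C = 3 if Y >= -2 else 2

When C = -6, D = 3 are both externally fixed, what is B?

Setting C = -6, D = 3 by intervention discards those variables' equations.
X = -Y - C + 4  [with Y=-2, C=-6]  = 12
A = |X - C|  [with X=12, C=-6]  = 18
Z = -A - 2·Y  [with A=18, Y=-2]  = -14
B = min(Z, Y) + 4  [with Z=-14, Y=-2]  = -10

-10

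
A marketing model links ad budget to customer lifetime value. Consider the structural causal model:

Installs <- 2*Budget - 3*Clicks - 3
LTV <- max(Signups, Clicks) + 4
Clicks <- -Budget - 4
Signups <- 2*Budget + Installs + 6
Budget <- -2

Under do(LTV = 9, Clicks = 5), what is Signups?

Setting LTV = 9, Clicks = 5 by intervention discards those variables' equations.
Installs = 2*Budget - 3*Clicks - 3  [with Budget=-2, Clicks=5]  = -22
Signups = 2*Budget + Installs + 6  [with Budget=-2, Installs=-22]  = -20

-20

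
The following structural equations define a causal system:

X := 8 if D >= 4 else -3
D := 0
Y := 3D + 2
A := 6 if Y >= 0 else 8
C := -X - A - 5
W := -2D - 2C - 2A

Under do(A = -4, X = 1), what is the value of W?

Setting A = -4, X = 1 by intervention discards those variables' equations.
C = -X - A - 5  [with X=1, A=-4]  = -2
W = -2D - 2C - 2A  [with D=0, C=-2, A=-4]  = 12

12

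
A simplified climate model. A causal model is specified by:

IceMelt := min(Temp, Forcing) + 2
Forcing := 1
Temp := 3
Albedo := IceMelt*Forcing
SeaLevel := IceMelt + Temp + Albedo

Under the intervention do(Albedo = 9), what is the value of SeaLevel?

Intervening sets Albedo = 9 and removes its equation (Albedo := IceMelt*Forcing).
IceMelt = min(Temp, Forcing) + 2  [with Temp=3, Forcing=1]  = 3
SeaLevel = IceMelt + Temp + Albedo  [with IceMelt=3, Temp=3, Albedo=9]  = 15

15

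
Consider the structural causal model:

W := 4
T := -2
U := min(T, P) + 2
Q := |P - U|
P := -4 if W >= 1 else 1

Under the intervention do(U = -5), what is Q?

Intervening sets U = -5 and removes its equation (U := min(T, P) + 2).
P = -4 if W >= 1 else 1  [with W=4]  = -4
Q = |P - U|  [with P=-4, U=-5]  = 1

1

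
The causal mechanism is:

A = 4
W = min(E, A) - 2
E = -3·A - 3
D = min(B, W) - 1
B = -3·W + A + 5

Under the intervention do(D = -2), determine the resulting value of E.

-15

Under do(D=-2), the mechanism D = min(B, W) - 1 is discarded; D is fixed at -2.
No directed path runs from D to E, so E keeps its natural value.
E = -3·A - 3  [with A=4]  = -15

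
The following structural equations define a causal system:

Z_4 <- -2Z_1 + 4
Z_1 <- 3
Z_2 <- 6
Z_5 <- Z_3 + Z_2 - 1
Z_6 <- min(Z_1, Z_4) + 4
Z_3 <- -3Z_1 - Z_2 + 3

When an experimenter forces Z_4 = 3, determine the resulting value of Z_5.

Intervening sets Z_4 = 3 and removes its equation (Z_4 <- -2Z_1 + 4).
No directed path runs from Z_4 to Z_5, so Z_5 keeps its natural value.
Z_3 = -3Z_1 - Z_2 + 3  [with Z_1=3, Z_2=6]  = -12
Z_5 = Z_3 + Z_2 - 1  [with Z_3=-12, Z_2=6]  = -7

-7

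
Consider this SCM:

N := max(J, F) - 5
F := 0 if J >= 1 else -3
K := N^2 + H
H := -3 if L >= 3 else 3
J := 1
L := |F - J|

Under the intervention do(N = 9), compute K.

84

Under do(N=9), the mechanism N := max(J, F) - 5 is discarded; N is fixed at 9.
F = 0 if J >= 1 else -3  [with J=1]  = 0
L = |F - J|  [with F=0, J=1]  = 1
H = -3 if L >= 3 else 3  [with L=1]  = 3
K = N^2 + H  [with N=9, H=3]  = 84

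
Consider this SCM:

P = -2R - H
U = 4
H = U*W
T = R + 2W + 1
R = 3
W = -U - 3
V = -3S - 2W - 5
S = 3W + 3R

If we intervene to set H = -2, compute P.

-4

do(H=-2) replaces the equation H = U*W with the constant H = -2.
P = -2R - H  [with R=3, H=-2]  = -4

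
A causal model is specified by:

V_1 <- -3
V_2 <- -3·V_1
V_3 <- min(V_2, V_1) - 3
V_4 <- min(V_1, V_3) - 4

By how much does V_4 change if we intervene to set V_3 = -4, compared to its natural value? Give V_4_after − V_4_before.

The intervention breaks the incoming arrows to V_3: V_3 <- min(V_2, V_1) - 3 no longer applies, and V_3 = -4.
V_4 = min(V_1, V_3) - 4  [with V_1=-3, V_3=-4]  = -8
Without intervention: V_2 = -3·V_1  [with V_1=-3]  = 9; V_3 = min(V_2, V_1) - 3  [with V_2=9, V_1=-3]  = -6; V_4 = min(V_1, V_3) - 4  [with V_1=-3, V_3=-6]  = -10.
Change = -8 − (-10) = 2.

2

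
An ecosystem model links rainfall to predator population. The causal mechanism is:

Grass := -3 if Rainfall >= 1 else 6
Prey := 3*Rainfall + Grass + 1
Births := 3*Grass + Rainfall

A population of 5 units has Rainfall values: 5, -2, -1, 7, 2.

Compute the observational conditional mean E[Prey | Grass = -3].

Conditioning on Grass=-3 selects the 3 unit(s) with Rainfall ∈ {5, 7, 2}. Their Prey values: 13, 19, 4. Mean = 12.

12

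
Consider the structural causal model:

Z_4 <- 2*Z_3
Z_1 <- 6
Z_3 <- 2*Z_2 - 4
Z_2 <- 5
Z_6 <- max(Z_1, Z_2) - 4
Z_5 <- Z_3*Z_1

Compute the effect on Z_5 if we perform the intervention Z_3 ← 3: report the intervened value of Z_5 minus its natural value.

do(Z_3=3) replaces the equation Z_3 <- 2*Z_2 - 4 with the constant Z_3 = 3.
Z_5 = Z_3*Z_1  [with Z_3=3, Z_1=6]  = 18
Without intervention: Z_3 = 2*Z_2 - 4  [with Z_2=5]  = 6; Z_5 = Z_3*Z_1  [with Z_3=6, Z_1=6]  = 36.
Change = 18 − 36 = -18.

-18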